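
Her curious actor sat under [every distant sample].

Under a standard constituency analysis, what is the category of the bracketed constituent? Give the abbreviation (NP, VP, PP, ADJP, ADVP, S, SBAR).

The bracketed span "every distant sample" is headed by "sample", making it a noun phrase (NP).

NP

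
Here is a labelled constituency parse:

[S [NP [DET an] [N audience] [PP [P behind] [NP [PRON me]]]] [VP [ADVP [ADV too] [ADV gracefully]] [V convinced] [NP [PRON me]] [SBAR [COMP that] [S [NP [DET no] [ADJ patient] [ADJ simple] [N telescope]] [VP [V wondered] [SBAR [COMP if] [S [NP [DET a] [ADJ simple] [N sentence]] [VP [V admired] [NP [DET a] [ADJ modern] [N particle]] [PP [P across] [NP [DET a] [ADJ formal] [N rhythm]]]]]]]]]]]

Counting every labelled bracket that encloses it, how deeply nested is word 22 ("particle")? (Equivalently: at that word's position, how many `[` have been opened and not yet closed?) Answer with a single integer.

10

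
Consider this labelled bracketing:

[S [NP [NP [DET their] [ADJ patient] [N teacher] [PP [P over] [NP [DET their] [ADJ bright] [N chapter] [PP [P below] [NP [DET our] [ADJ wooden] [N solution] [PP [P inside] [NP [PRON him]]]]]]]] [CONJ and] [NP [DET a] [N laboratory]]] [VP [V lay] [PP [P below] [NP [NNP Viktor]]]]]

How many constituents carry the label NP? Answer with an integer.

The NP constituents are: [NP their patient teacher over their bright chapter below our wooden solution inside him and a laboratory]; [NP their patient teacher over their bright chapter below our wooden solution inside him]; [NP their bright chapter below our wooden solution inside him]; [NP our wooden solution inside him]; [NP him]; [NP a laboratory] …. Total: 7.

7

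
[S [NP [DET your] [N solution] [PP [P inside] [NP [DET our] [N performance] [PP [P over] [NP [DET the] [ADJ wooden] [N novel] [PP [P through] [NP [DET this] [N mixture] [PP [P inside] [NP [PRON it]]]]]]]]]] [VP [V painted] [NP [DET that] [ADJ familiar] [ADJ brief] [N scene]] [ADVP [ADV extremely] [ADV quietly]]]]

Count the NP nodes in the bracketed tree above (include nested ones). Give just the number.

6

The NP constituents are: [NP your solution inside our performance over the wooden novel through this mixture inside it]; [NP our performance over the wooden novel through this mixture inside it]; [NP the wooden novel through this mixture inside it]; [NP this mixture inside it]; [NP it]; [NP that familiar brief scene]. Total: 6.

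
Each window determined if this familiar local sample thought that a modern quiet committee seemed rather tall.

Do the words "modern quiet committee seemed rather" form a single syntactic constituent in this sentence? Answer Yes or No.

No

The sequence begins inside the noun phrase "a modern quiet committee" and ends inside the verb phrase "seemed rather tall"; it crosses a phrase boundary, so no single node in the tree spans exactly those words.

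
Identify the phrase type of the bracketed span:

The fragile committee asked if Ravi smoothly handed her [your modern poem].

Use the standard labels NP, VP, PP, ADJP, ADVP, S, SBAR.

"poem" is the head of the bracketed span, so the span is a noun phrase: NP.

NP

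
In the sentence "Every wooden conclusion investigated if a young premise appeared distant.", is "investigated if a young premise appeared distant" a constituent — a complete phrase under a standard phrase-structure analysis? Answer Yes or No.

Yes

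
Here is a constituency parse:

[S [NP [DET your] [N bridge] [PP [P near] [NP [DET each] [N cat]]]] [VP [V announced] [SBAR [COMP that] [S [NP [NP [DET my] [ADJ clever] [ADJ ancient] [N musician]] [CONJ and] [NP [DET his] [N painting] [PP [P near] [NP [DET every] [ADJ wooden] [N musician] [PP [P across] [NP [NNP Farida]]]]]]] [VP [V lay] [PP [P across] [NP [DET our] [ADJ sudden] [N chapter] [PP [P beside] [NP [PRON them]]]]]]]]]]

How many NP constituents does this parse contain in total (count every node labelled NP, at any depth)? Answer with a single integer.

9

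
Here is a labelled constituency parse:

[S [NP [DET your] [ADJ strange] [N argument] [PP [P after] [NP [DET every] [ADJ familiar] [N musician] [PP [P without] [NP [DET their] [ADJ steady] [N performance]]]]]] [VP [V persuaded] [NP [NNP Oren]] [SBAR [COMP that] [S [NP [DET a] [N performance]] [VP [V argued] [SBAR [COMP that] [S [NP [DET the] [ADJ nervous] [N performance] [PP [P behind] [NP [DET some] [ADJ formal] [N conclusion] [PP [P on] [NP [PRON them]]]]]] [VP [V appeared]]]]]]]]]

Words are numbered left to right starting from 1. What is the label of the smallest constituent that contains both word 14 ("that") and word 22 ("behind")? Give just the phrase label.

The smallest bracket enclosing both words is [SBAR that a performance argued that the nervous performance behind some formal conclusion on them appeared], so the label is SBAR.

SBAR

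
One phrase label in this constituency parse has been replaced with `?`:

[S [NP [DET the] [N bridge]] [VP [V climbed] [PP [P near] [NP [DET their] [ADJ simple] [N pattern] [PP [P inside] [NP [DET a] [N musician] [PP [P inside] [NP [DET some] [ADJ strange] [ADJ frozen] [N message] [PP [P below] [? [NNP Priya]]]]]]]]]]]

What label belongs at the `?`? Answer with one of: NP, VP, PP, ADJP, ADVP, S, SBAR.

NP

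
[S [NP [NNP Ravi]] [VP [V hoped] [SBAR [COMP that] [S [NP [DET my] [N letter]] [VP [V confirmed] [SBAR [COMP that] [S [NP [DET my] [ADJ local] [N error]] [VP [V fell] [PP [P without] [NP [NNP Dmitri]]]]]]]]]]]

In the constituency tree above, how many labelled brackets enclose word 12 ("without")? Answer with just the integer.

10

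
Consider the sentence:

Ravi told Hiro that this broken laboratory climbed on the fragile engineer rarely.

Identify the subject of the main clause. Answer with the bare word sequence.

Ravi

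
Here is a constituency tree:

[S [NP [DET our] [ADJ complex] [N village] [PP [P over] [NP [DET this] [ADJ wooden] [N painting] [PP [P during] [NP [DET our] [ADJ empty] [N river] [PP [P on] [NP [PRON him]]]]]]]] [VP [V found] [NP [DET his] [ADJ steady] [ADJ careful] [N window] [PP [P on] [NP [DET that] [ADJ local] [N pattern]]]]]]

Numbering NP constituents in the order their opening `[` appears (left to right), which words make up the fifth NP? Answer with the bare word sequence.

his steady careful window on that local pattern

In left-to-right order the NP constituents are "our complex village over this wooden painting during our empty river on him"; "this wooden painting during our empty river on him"; "our empty river on him"; "him"; "his steady careful window on that local pattern"; "that local pattern". Number 5 is "his steady careful window on that local pattern".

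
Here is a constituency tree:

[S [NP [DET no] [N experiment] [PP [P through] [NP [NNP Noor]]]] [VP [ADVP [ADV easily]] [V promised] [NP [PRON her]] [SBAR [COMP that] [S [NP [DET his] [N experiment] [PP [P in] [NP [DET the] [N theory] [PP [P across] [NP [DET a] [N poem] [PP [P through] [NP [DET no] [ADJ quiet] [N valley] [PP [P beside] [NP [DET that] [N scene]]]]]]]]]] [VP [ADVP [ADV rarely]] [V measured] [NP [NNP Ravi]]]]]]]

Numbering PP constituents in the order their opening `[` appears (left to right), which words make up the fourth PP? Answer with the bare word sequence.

through no quiet valley beside that scene

The PP opening brackets appear, in order, over: "through Noor"; "in the theory across a poem through no quiet valley beside that scene"; "across a poem through no quiet valley beside that scene"; "through no quiet valley beside that scene"; "beside that scene". The fourth one spans "through no quiet valley beside that scene".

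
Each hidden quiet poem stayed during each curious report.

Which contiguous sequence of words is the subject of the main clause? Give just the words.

In the main clause the verb is "stayed"; the NP preceding it, "each hidden quiet poem", is the subject.

each hidden quiet poem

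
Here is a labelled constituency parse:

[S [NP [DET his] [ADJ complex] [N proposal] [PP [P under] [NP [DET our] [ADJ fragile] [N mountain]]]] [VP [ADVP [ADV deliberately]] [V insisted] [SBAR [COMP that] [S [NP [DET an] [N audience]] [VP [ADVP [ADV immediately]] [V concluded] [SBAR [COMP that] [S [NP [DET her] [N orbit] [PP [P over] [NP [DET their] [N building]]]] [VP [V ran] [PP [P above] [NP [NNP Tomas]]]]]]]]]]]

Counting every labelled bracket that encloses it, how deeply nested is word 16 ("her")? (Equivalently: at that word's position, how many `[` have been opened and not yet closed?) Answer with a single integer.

Path from the root down to the word: S → VP → SBAR → S → VP → SBAR → S → NP → DET. That is 9 enclosing brackets.

9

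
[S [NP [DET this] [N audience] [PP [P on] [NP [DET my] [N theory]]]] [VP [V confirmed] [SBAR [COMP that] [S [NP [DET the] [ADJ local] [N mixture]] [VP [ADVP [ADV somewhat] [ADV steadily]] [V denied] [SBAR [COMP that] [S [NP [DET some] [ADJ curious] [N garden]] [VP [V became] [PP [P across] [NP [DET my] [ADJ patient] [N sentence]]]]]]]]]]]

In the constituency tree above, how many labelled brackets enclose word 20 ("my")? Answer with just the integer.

The word sits inside DET, which is inside NP, inside PP, inside VP, inside S, inside SBAR, inside VP, inside S, inside SBAR, inside VP, inside S — 11 brackets in all.

11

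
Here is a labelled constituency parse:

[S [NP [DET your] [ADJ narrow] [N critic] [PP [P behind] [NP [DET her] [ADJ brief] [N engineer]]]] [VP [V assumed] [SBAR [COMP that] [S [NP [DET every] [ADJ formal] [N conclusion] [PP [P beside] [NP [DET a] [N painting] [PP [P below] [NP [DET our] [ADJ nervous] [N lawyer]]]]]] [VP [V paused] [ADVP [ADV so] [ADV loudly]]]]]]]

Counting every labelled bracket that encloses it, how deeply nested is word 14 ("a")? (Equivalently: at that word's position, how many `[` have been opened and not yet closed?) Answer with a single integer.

8

The word sits inside DET, which is inside NP, inside PP, inside NP, inside S, inside SBAR, inside VP, inside S — 8 brackets in all.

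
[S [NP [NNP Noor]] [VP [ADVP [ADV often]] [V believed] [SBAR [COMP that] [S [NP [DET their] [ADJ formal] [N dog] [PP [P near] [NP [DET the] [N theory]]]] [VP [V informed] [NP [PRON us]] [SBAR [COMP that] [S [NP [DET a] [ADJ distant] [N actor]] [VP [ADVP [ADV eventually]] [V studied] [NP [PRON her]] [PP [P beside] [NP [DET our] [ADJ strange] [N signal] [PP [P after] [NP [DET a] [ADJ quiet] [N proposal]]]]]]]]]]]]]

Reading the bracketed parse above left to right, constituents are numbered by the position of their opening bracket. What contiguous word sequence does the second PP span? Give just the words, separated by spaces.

beside our strange signal after a quiet proposal

Opening `[PP` markers occur at word positions 8, 20, 24; the second of these opens the constituent [PP beside our strange signal after a quiet proposal].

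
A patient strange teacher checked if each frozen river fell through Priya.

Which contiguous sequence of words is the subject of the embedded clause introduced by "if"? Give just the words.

each frozen river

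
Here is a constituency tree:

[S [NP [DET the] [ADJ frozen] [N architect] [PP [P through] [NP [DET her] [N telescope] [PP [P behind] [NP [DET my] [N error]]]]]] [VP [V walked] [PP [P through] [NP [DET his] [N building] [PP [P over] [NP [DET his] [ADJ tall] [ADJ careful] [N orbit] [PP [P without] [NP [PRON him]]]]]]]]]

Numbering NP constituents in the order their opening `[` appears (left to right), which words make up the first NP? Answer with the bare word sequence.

the frozen architect through her telescope behind my error

Opening `[NP` markers occur at word positions 1, 5, 8, 12, 15, 20; the first of these opens the constituent [NP the frozen architect through her telescope behind my error].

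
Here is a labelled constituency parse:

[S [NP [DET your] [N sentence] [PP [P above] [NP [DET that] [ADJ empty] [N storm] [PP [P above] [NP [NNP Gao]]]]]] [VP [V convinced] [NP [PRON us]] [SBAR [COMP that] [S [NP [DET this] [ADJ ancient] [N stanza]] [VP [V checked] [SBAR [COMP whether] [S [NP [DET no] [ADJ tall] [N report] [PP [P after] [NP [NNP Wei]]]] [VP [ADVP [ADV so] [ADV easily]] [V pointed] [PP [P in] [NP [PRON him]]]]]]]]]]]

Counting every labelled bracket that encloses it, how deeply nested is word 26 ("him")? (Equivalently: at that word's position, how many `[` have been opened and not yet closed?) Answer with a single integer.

11

Counting open brackets not yet closed at "him": [S [VP [SBAR [S [VP [SBAR [S [VP [PP [NP [PRON = 11.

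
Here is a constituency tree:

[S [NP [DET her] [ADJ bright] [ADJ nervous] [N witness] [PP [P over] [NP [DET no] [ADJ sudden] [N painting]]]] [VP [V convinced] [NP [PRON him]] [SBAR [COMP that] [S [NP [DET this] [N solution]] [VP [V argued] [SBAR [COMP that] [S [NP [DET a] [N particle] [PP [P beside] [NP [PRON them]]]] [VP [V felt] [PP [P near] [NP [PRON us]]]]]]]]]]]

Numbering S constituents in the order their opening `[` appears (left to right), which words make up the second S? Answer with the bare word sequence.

this solution argued that a particle beside them felt near us

Opening `[S` markers occur at word positions 1, 12, 16; the second of these opens the constituent [S this solution argued that a particle beside them felt near us].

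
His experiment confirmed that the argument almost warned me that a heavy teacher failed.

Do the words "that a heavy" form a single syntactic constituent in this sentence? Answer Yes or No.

No

The sequence begins inside the complementizer "that" and ends inside the clause "a heavy teacher failed"; it crosses a phrase boundary, so no single node in the tree spans exactly those words.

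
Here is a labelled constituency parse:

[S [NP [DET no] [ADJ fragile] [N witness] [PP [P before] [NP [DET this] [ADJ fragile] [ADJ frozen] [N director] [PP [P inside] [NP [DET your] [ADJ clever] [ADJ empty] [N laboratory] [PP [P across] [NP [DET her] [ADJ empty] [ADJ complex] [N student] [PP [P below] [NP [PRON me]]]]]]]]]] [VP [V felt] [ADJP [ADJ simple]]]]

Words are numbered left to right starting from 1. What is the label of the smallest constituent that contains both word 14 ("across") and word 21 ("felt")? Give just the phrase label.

Both words fall inside [S no fragile witness before this fragile frozen director inside your clever empty laboratory across her empty complex student below me felt simple] (words 1–22), and no smaller constituent contains them both. Label: S.

S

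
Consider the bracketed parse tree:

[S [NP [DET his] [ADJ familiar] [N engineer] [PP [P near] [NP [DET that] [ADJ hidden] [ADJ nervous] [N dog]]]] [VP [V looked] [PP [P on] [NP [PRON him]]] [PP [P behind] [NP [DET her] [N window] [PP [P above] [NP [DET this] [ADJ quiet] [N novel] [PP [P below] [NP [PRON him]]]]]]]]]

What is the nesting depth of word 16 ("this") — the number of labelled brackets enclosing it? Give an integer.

7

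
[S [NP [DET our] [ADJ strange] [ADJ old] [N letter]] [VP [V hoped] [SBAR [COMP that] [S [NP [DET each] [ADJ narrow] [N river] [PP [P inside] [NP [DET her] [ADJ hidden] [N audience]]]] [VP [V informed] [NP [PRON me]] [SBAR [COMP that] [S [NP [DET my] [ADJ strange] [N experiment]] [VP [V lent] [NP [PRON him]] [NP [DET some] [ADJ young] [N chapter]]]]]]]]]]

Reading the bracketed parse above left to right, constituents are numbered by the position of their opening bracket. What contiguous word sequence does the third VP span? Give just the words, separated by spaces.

lent him some young chapter

In left-to-right order the VP constituents are "hoped that each narrow river inside her hidden audience informed me that my strange experiment lent him some young chapter"; "informed me that my strange experiment lent him some young chapter"; "lent him some young chapter". Number 3 is "lent him some young chapter".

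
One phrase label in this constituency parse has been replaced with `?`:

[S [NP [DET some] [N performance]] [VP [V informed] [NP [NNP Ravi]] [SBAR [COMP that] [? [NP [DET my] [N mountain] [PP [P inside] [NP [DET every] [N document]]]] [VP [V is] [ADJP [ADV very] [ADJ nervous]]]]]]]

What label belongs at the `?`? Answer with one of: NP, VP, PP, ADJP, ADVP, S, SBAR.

S

Looking at what the `?` directly dominates — NP, VP — this is a clause (S).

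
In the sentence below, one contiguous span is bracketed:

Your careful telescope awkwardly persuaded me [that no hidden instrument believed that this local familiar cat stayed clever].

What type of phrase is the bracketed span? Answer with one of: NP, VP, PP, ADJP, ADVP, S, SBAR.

SBAR

The span is built around the complementizer "that" — a subordinate clause (SBAR).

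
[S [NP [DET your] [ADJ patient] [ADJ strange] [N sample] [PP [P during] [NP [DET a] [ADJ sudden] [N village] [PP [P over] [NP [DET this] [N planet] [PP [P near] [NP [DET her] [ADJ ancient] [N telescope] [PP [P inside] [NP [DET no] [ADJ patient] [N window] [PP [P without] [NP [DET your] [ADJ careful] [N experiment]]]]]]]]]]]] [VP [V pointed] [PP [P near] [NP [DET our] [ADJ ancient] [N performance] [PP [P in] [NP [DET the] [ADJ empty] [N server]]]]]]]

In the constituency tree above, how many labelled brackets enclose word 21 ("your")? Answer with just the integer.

13

Counting open brackets not yet closed at "your": [S [NP [PP [NP [PP [NP [PP [NP [PP [NP [PP [NP [DET = 13.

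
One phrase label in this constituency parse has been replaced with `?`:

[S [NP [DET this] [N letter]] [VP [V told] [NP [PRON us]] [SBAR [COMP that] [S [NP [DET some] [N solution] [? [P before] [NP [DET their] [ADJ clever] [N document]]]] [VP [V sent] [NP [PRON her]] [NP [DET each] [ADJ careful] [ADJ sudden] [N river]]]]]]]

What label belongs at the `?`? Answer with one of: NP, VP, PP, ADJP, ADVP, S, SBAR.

PP

A constituent whose immediate children are P 'before', NP is a prepositional phrase: PP.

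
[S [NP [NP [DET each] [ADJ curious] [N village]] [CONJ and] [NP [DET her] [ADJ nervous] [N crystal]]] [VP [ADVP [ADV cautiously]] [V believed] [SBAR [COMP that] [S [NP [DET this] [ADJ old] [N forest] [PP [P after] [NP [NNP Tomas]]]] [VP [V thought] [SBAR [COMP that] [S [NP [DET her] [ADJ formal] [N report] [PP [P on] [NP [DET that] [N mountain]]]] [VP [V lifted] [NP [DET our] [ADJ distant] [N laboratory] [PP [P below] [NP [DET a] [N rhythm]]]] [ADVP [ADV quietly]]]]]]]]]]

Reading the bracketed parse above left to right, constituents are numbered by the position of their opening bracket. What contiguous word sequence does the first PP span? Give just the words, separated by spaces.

In left-to-right order the PP constituents are "after Tomas"; "on that mountain"; "below a rhythm". Number 1 is "after Tomas".

after Tomas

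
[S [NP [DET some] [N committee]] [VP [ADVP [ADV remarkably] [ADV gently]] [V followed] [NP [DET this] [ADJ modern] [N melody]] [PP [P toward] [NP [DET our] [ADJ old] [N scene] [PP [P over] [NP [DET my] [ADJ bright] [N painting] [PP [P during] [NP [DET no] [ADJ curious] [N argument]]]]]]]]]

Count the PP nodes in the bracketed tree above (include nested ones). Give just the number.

3

Listing each PP by its span: [PP toward our old scene over my bright painting during no curious argument]; [PP over my bright painting during no curious argument]; [PP during no curious argument] — that makes 3.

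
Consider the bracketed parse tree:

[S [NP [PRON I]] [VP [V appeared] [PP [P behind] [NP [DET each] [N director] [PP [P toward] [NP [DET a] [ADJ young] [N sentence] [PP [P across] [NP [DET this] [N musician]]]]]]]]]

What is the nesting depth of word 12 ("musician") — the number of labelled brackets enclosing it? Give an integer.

9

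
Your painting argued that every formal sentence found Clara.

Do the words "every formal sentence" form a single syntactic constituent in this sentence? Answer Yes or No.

Yes

These words form the whole noun phrase headed by "sentence", so yes — one constituent.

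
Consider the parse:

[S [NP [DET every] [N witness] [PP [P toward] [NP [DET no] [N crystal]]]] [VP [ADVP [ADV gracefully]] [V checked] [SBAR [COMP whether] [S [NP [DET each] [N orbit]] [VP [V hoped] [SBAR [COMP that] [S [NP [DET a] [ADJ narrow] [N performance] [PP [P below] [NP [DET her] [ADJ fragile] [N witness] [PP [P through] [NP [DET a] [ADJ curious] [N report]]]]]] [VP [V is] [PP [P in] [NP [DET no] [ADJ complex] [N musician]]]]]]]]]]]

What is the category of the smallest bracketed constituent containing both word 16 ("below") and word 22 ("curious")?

PP

The smallest bracket enclosing both words is [PP below her fragile witness through a curious report], so the label is PP.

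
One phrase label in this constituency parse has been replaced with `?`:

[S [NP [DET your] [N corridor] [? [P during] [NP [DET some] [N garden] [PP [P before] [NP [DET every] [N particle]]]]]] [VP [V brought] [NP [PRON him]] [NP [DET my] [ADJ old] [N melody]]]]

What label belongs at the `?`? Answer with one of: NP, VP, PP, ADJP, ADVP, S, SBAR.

PP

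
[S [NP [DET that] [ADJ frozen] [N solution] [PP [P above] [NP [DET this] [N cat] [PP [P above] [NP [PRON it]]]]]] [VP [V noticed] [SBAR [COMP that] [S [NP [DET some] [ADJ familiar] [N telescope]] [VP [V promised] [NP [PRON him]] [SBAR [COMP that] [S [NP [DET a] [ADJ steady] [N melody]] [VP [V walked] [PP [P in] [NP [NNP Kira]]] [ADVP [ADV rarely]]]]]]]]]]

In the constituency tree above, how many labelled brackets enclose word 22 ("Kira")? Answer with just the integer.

11

The word sits inside NNP, which is inside NP, inside PP, inside VP, inside S, inside SBAR, inside VP, inside S, inside SBAR, inside VP, inside S — 11 brackets in all.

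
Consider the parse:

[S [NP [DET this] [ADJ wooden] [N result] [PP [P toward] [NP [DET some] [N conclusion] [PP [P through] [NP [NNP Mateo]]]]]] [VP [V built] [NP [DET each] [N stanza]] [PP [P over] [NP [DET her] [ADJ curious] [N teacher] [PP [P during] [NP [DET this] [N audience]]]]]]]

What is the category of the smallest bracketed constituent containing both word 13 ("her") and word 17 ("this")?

NP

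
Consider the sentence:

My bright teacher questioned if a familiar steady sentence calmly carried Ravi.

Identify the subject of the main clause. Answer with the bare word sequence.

my bright teacher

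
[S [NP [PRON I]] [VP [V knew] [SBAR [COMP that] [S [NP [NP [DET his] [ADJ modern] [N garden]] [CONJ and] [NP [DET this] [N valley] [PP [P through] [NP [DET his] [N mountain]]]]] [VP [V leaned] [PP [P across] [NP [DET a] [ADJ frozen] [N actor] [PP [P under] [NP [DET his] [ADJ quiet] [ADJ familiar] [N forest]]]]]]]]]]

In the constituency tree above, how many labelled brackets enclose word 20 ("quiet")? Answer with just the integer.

Path from the root down to the word: S → VP → SBAR → S → VP → PP → NP → PP → NP → ADJ. That is 10 enclosing brackets.

10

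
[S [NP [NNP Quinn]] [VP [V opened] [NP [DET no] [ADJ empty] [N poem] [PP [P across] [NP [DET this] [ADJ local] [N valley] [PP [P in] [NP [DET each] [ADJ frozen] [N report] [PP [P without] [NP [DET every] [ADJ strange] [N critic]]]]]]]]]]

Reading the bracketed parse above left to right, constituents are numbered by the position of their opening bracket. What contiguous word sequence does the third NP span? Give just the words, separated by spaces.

this local valley in each frozen report without every strange critic

Opening `[NP` markers occur at word positions 1, 3, 7, 11, 15; the third of these opens the constituent [NP this local valley in each frozen report without every strange critic].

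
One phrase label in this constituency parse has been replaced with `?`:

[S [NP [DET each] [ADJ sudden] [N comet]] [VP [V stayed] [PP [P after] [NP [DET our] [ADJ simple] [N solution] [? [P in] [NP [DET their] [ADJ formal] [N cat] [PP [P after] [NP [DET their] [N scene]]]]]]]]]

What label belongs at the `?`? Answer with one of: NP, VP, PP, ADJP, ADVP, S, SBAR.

Looking at what the `?` directly dominates — P 'in', NP — this is a prepositional phrase (PP).

PP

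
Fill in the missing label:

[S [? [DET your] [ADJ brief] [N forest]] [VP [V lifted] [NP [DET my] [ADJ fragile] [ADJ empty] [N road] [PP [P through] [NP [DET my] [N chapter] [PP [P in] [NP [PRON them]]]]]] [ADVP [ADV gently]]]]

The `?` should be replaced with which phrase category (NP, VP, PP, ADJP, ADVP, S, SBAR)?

NP

Looking at what the `?` directly dominates — DET 'your', ADJ 'brief', N 'forest' — this is a noun phrase (NP).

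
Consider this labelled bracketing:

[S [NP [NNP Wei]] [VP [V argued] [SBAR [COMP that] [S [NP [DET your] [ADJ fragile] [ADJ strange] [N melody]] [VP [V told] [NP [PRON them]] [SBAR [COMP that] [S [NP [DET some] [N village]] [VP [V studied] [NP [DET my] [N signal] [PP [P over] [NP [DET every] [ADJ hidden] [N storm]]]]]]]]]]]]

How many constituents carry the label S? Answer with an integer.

Listing each S by its span: [S Wei argued that your fragile strange melody told them that some village studied my signal over every hidden storm]; [S your fragile strange melody told them that some village studied my signal over every hidden storm]; [S some village studied my signal over every hidden storm] — that makes 3.

3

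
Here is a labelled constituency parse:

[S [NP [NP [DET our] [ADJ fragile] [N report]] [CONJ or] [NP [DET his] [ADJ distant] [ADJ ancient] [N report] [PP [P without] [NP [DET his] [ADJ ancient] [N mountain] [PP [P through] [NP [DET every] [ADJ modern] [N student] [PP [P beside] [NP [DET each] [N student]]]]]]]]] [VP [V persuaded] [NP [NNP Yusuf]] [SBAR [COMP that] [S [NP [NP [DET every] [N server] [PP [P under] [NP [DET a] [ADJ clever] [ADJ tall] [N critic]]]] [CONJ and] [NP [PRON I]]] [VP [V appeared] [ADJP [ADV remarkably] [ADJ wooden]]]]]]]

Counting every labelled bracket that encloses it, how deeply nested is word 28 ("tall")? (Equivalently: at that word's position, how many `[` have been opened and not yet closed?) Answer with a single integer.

9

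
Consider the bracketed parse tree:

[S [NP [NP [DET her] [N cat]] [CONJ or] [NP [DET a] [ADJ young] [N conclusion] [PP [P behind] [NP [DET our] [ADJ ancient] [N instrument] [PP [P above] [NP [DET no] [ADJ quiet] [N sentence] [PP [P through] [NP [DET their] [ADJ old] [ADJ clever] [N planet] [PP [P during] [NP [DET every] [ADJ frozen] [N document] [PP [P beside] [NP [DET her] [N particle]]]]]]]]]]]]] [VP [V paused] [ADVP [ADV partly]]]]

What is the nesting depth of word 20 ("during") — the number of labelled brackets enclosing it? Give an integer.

11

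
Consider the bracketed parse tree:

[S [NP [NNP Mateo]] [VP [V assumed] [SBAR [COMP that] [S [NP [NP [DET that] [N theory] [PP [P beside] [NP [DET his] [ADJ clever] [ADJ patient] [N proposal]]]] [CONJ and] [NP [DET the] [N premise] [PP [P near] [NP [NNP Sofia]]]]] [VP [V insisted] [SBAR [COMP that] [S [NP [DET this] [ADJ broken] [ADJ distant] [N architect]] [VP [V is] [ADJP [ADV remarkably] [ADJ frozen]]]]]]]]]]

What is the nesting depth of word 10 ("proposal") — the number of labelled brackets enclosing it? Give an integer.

Path from the root down to the word: S → VP → SBAR → S → NP → NP → PP → NP → N. That is 9 enclosing brackets.

9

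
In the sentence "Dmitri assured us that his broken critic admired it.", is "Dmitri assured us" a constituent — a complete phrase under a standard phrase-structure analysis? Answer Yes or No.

"Dmitri" belongs to the noun phrase "Dmitri" while "us" belongs to the verb phrase "assured us that his broken critic admired it"; a span that runs across that boundary is not a single phrase.

No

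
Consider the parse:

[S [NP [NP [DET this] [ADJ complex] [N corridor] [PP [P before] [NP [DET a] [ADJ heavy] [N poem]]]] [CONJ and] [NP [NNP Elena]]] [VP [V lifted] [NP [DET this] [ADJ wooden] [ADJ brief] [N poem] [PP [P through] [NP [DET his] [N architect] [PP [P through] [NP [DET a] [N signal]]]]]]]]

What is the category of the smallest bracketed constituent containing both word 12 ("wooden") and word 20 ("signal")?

NP

The smallest bracket enclosing both words is [NP this wooden brief poem through his architect through a signal], so the label is NP.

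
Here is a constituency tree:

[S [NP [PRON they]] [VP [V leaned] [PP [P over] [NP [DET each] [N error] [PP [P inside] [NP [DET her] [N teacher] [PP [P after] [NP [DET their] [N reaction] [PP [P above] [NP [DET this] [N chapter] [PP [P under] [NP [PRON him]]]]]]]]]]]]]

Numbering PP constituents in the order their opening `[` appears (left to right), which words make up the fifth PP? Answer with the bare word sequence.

under him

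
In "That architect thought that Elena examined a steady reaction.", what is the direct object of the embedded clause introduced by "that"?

a steady reaction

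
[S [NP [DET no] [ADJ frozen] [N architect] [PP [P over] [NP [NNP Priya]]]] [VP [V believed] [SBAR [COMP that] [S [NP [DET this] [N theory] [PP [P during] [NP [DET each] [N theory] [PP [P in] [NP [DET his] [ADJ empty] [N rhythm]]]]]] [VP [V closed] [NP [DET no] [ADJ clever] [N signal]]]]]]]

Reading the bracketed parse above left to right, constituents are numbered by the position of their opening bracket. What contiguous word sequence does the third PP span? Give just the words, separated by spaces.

In left-to-right order the PP constituents are "over Priya"; "during each theory in his empty rhythm"; "in his empty rhythm". Number 3 is "in his empty rhythm".

in his empty rhythm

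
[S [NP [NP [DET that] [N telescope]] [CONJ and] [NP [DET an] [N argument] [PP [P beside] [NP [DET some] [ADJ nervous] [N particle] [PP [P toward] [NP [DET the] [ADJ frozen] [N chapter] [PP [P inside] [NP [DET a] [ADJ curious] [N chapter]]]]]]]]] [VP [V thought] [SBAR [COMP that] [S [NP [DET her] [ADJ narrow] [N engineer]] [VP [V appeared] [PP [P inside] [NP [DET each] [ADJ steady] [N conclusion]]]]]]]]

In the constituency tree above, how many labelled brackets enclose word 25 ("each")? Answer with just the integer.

8

Path from the root down to the word: S → VP → SBAR → S → VP → PP → NP → DET. That is 8 enclosing brackets.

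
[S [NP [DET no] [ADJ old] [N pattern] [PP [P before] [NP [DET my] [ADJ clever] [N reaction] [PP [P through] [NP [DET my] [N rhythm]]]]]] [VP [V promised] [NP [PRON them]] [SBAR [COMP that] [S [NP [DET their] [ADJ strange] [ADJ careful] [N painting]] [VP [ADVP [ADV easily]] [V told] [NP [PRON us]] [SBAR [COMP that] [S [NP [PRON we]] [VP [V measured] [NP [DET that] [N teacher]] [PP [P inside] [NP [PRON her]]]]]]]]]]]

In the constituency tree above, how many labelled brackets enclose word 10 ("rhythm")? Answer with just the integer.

7

Path from the root down to the word: S → NP → PP → NP → PP → NP → N. That is 7 enclosing brackets.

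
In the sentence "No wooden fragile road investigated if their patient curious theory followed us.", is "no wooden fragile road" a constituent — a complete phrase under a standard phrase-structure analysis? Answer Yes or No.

These words form the whole noun phrase headed by "road", so yes — one constituent.

Yes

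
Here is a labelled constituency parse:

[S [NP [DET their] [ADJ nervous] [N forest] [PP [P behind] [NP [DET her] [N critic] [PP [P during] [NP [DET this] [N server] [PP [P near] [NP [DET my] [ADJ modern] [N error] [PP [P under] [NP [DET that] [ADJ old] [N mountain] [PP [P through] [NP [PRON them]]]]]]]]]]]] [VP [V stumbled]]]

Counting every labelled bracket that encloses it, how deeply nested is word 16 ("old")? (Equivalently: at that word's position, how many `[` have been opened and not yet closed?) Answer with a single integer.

11

The word sits inside ADJ, which is inside NP, inside PP, inside NP, inside PP, inside NP, inside PP, inside NP, inside PP, inside NP, inside S — 11 brackets in all.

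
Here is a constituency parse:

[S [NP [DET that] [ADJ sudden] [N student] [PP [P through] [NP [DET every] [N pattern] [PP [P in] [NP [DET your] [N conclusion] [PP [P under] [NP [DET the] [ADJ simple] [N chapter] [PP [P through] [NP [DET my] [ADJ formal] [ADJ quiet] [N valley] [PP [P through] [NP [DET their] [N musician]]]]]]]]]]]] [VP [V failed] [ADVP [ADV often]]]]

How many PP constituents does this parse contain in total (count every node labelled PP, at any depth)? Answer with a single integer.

Listing each PP by its span: [PP through every pattern in your conclusion under the simple chapter through my formal quiet valley through their musician]; [PP in your conclusion under the simple chapter through my formal quiet valley through their musician]; [PP under the simple chapter through my formal quiet valley through their musician]; [PP through my formal quiet valley through their musician]; [PP through their musician] — that makes 5.

5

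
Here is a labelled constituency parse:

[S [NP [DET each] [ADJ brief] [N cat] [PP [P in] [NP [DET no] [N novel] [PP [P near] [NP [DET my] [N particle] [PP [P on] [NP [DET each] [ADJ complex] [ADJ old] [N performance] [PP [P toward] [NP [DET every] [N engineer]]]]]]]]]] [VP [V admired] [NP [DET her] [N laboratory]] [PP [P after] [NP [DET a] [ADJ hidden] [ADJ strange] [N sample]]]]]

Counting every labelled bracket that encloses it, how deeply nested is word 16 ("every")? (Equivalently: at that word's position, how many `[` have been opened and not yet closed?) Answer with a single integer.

11

Path from the root down to the word: S → NP → PP → NP → PP → NP → PP → NP → PP → NP → DET. That is 11 enclosing brackets.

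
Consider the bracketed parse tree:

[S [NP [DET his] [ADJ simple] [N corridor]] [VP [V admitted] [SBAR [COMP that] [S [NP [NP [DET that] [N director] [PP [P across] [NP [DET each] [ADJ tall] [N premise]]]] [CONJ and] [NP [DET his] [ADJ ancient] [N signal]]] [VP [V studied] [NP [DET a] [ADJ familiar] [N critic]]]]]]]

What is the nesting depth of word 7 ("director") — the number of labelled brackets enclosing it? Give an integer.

7

The word sits inside N, which is inside NP, inside NP, inside S, inside SBAR, inside VP, inside S — 7 brackets in all.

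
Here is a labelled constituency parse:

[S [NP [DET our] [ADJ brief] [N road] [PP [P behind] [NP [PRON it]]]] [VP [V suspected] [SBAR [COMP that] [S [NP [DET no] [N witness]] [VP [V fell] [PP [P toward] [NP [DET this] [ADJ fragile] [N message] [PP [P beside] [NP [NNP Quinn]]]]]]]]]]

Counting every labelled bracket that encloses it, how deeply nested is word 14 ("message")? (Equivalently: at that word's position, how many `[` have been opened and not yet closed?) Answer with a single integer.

8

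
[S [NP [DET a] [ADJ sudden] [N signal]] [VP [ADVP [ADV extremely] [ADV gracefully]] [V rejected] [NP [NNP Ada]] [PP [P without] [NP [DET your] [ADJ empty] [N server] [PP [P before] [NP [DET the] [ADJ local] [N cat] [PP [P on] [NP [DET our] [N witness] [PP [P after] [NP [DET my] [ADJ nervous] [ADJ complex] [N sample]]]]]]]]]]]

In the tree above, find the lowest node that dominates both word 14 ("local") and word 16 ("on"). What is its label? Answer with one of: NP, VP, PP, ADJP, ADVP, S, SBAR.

NP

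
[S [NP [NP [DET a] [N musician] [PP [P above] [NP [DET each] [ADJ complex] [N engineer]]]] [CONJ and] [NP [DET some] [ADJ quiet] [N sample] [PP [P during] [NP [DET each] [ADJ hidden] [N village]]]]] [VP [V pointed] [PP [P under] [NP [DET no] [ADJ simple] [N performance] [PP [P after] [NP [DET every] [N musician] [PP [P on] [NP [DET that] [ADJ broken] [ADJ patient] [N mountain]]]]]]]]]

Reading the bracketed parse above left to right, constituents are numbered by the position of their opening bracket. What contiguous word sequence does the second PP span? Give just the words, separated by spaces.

Opening `[PP` markers occur at word positions 3, 11, 16, 20, 23; the second of these opens the constituent [PP during each hidden village].

during each hidden village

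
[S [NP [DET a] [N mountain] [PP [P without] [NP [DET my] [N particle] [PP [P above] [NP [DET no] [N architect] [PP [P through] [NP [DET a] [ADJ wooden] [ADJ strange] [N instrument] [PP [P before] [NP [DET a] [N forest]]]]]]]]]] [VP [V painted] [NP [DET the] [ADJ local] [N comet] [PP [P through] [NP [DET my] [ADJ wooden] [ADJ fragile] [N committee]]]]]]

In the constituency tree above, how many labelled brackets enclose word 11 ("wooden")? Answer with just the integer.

Path from the root down to the word: S → NP → PP → NP → PP → NP → PP → NP → ADJ. That is 9 enclosing brackets.

9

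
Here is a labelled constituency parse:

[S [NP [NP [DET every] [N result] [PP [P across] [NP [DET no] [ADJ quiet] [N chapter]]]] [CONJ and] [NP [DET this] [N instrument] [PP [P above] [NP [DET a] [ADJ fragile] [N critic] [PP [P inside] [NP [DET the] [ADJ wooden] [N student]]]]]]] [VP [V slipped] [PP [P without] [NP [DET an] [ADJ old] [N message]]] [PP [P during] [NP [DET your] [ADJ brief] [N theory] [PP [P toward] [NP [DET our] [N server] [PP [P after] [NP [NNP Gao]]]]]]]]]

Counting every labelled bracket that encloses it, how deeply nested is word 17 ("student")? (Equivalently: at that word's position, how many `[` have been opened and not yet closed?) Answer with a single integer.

The word sits inside N, which is inside NP, inside PP, inside NP, inside PP, inside NP, inside NP, inside S — 8 brackets in all.

8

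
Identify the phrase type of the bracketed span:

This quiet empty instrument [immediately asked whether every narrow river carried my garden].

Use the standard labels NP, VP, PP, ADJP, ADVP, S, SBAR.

The bracketed span "immediately asked whether every narrow river carried my garden" is headed by "asked", making it a verb phrase (VP).

VP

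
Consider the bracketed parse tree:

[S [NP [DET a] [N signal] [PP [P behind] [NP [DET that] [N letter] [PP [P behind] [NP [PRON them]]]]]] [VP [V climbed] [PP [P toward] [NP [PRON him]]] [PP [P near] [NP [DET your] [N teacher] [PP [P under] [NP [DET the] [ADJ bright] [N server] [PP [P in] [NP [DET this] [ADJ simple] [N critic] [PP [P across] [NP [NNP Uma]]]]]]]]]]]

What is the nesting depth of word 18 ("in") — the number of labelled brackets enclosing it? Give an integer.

8

Counting open brackets not yet closed at "in": [S [VP [PP [NP [PP [NP [PP [P = 8.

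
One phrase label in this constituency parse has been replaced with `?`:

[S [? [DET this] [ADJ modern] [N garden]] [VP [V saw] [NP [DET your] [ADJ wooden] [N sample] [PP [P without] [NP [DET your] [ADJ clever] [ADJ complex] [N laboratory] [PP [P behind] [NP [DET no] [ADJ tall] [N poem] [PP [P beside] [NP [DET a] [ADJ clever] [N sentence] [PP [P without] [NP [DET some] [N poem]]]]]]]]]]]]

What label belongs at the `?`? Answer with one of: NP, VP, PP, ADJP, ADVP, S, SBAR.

Looking at what the `?` directly dominates — DET 'this', ADJ 'modern', N 'garden' — this is a noun phrase (NP).

NP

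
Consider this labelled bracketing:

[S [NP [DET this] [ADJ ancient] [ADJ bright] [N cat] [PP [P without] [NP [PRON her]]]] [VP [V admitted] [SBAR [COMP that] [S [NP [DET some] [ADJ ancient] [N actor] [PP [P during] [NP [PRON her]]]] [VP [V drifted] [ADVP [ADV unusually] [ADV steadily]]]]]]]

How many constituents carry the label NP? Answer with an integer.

4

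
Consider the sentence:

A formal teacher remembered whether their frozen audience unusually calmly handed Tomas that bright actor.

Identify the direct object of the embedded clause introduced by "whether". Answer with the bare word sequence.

that bright actor

"handed" heads the VP of the embedded clause introduced by "whether", and "that bright actor" is its direct object.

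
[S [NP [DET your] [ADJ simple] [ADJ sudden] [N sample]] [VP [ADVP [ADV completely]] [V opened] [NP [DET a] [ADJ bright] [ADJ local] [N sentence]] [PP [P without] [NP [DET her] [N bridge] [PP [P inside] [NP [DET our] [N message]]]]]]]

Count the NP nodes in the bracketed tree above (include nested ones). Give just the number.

4

Listing each NP by its span: [NP your simple sudden sample]; [NP a bright local sentence]; [NP her bridge inside our message]; [NP our message] — that makes 4.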